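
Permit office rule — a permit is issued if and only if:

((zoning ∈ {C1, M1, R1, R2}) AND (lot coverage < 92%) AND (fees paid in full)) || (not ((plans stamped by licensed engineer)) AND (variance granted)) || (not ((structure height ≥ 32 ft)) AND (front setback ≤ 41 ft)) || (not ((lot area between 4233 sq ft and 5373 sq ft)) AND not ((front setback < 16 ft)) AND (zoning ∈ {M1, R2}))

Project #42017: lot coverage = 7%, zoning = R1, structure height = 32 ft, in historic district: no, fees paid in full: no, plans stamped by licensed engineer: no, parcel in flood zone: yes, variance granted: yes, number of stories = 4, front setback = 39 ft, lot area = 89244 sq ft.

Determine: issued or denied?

Atomic conditions:
  zoning ∈ {C1, M1, R1, R2}: R1 is in the set → true
  lot coverage < 92%: 7 < 92 is true
  fees paid in full: no → false
  plans stamped by licensed engineer: no → false
  variance granted: yes → true
  structure height ≥ 32 ft: 32 ≥ 32 is true
  front setback ≤ 41 ft: 39 ≤ 41 is true
  lot area between 4233 sq ft and 5373 sq ft: 89244 in [4233, 5373] is false
  front setback < 16 ft: 39 < 16 is false
  zoning ∈ {M1, R2}: R1 is not in the set → false
Combine:
[1] true AND true AND false = false
[2.1] NOT false = true
[2] true AND true = true
[3.1] NOT true = false
[3] false AND true = false
[4.1] NOT false = true
[4.2] NOT false = true
[4] true AND true AND false = false
[root] false OR true OR false OR false = true
Overall: true → issued

Issued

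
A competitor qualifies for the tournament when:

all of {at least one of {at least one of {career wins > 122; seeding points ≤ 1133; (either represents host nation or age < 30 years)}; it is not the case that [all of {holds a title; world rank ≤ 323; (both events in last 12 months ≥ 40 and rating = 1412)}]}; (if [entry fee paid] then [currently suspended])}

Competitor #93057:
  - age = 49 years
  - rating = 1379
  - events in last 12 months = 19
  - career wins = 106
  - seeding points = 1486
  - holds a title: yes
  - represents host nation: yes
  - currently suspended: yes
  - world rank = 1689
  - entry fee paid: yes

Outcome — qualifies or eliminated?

Atomic conditions:
  career wins > 122: 106 > 122 is false
  seeding points ≤ 1133: 1486 ≤ 1133 is false
  represents host nation: yes → true
  age < 30 years: 49 < 30 is false
  holds a title: yes → true
  world rank ≤ 323: 1689 ≤ 323 is false
  events in last 12 months ≥ 40: 19 ≥ 40 is false
  rating = 1412: 1379 == 1412 is false
  entry fee paid: yes → true
  currently suspended: yes → true
Combine:
[1.1.3] true OR false = true
[1.1] false OR false OR true = true
[1.2.1.3] false AND false = false
[1.2.1] true AND false AND false = false
[1.2] NOT false = true
[1] true OR true = true
[2] true → true = true
[root] true AND true = true
Overall: true → qualifies

Qualifies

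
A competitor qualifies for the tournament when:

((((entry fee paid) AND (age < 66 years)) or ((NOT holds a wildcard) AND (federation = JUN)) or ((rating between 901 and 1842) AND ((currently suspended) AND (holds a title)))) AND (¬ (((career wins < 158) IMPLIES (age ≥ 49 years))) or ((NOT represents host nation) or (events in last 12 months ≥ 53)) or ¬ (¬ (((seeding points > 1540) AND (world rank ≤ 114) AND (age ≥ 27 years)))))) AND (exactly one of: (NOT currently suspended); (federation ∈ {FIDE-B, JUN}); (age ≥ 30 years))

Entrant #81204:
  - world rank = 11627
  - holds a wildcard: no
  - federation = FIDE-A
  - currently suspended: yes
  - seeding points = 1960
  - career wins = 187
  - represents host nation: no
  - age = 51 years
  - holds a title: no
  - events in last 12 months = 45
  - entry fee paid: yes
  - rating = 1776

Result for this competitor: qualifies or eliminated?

Qualifies

Atomic conditions:
  entry fee paid: yes → true
  age < 66 years: 51 < 66 is true
  NOT holds a wildcard: no → true
  federation = JUN: FIDE-A == JUN is false
  rating between 901 and 1842: 1776 in [901, 1842] is true
  currently suspended: yes → true
  holds a title: no → false
  career wins < 158: 187 < 158 is false
  age ≥ 49 years: 51 ≥ 49 is true
  NOT represents host nation: no → true
  events in last 12 months ≥ 53: 45 ≥ 53 is false
  seeding points > 1540: 1960 > 1540 is true
  world rank ≤ 114: 11627 ≤ 114 is false
  age ≥ 27 years: 51 ≥ 27 is true
  NOT currently suspended: yes → false
  federation ∈ {FIDE-B, JUN}: FIDE-A is not in the set → false
  age ≥ 30 years: 51 ≥ 30 is true
Combine:
[1.1.1] true AND true = true
[1.1.2] true AND false = false
[1.1.3.2] true AND false = false
[1.1.3] true AND false = false
[1.1] true OR false OR false = true
[1.2.1.1] false → true (antecedent false ⇒ implication holds) = true
[1.2.1] NOT true = false
[1.2.2] true OR false = true
[1.2.3.1.1] true AND false AND true = false
[1.2.3.1] NOT false = true
[1.2.3] NOT true = false
[1.2] false OR true OR false = true
[1] true AND true = true
[2] exactly-one(false, false, true) = true
[root] true AND true = true
Overall: true → qualifies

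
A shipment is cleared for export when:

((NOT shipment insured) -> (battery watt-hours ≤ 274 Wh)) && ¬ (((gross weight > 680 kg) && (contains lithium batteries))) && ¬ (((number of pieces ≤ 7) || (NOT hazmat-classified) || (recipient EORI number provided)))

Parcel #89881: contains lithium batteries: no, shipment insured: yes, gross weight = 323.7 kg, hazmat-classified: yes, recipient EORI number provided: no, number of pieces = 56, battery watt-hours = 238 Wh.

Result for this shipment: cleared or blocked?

Cleared

Atomic conditions:
  NOT shipment insured: yes → false
  battery watt-hours ≤ 274 Wh: 238 ≤ 274 is true
  gross weight > 680 kg: 323.7 > 680 is false
  contains lithium batteries: no → false
  number of pieces ≤ 7: 56 ≤ 7 is false
  NOT hazmat-classified: yes → false
  recipient EORI number provided: no → false
Combine:
[1] false → true (antecedent false ⇒ implication holds) = true
[2.1] false AND false = false
[2] NOT false = true
[3.1] false OR false OR false = false
[3] NOT false = true
[root] true AND true AND true = true
Overall: true → cleared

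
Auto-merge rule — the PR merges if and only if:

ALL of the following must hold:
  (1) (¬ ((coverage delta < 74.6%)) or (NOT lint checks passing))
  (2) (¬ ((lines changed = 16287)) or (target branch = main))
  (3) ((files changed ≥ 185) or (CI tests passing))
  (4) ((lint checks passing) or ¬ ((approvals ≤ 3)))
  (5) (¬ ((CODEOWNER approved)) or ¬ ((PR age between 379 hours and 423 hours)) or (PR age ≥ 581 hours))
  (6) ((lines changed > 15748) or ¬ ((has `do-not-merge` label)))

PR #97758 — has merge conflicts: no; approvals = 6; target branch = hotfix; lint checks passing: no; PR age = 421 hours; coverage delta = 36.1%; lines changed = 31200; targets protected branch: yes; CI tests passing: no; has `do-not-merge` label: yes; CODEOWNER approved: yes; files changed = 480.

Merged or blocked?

Blocked

Atomic conditions:
  coverage delta < 74.6%: 36.1 < 74.6 is true
  NOT lint checks passing: no → true
  lines changed = 16287: 31200 == 16287 is false
  target branch = main: hotfix == main is false
  files changed ≥ 185: 480 ≥ 185 is true
  CI tests passing: no → false
  lint checks passing: no → false
  approvals ≤ 3: 6 ≤ 3 is false
  CODEOWNER approved: yes → true
  PR age between 379 hours and 423 hours: 421 in [379, 423] is true
  PR age ≥ 581 hours: 421 ≥ 581 is false
  lines changed > 15748: 31200 > 15748 is true
  has `do-not-merge` label: yes → true
Combine:
[1.1] NOT true = false
[1] false OR true = true
[2.1] NOT false = true
[2] true OR false = true
[3] true OR false = true
[4.2] NOT false = true
[4] false OR true = true
[5.1] NOT true = false
[5.2] NOT true = false
[5] false OR false OR false = false
[6.2] NOT true = false
[6] true OR false = true
[root] true AND true AND true AND true AND false AND true = false
Overall: false → blocked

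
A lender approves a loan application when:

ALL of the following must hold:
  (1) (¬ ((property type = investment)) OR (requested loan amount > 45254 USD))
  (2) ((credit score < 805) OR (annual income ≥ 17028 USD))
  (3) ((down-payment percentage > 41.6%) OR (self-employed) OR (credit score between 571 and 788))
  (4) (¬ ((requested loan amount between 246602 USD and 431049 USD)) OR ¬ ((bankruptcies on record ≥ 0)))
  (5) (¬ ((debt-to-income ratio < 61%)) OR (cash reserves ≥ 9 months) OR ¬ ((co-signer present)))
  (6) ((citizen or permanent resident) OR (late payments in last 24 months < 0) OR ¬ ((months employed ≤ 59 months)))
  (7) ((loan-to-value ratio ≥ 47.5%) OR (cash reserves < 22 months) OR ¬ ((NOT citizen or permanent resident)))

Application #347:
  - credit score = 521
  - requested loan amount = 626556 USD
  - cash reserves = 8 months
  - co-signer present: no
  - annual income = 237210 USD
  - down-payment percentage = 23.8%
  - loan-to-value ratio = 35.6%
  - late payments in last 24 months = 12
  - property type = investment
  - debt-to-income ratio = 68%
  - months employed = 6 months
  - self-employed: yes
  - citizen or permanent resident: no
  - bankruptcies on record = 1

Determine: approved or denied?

Atomic conditions:
  property type = investment: investment == investment is true
  requested loan amount > 45254 USD: 626556 > 45254 is true
  credit score < 805: 521 < 805 is true
  annual income ≥ 17028 USD: 237210 ≥ 17028 is true
  down-payment percentage > 41.6%: 23.8 > 41.6 is false
  self-employed: yes → true
  credit score between 571 and 788: 521 in [571, 788] is false
  requested loan amount between 246602 USD and 431049 USD: 626556 in [246602, 431049] is false
  bankruptcies on record ≥ 0: 1 ≥ 0 is true
  debt-to-income ratio < 61%: 68 < 61 is false
  cash reserves ≥ 9 months: 8 ≥ 9 is false
  co-signer present: no → false
  citizen or permanent resident: no → false
  late payments in last 24 months < 0: 12 < 0 is false
  months employed ≤ 59 months: 6 ≤ 59 is true
  loan-to-value ratio ≥ 47.5%: 35.6 ≥ 47.5 is false
  cash reserves < 22 months: 8 < 22 is true
  NOT citizen or permanent resident: no → true
Combine:
[1.1] NOT true = false
[1] false OR true = true
[2] true OR true = true
[3] false OR true OR false = true
[4.1] NOT false = true
[4.2] NOT true = false
[4] true OR false = true
[5.1] NOT false = true
[5.3] NOT false = true
[5] true OR false OR true = true
[6.3] NOT true = false
[6] false OR false OR false = false
[7.3] NOT true = false
[7] false OR true OR false = true
[root] true AND true AND true AND true AND true AND false AND true = false
Overall: false → denied

Denied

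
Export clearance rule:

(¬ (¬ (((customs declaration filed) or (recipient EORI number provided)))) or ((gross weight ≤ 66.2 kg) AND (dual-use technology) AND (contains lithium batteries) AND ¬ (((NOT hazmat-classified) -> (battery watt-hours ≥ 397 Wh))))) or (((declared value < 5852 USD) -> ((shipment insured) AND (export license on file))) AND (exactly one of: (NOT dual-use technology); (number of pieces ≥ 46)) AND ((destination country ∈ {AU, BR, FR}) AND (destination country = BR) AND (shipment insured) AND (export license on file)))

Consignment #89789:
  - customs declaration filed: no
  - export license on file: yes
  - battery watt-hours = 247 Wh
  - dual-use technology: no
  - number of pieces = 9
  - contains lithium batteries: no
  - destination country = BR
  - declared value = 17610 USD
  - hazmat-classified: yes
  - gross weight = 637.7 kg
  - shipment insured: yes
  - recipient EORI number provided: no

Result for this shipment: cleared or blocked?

Atomic conditions:
  customs declaration filed: no → false
  recipient EORI number provided: no → false
  gross weight ≤ 66.2 kg: 637.7 ≤ 66.2 is false
  dual-use technology: no → false
  contains lithium batteries: no → false
  NOT hazmat-classified: yes → false
  battery watt-hours ≥ 397 Wh: 247 ≥ 397 is false
  declared value < 5852 USD: 17610 < 5852 is false
  shipment insured: yes → true
  export license on file: yes → true
  NOT dual-use technology: no → true
  number of pieces ≥ 46: 9 ≥ 46 is false
  destination country ∈ {AU, BR, FR}: BR is in the set → true
  destination country = BR: BR == BR is true
Combine:
[1.1.1.1] false OR false = false
[1.1.1] NOT false = true
[1.1] NOT true = false
[1.2.4.1] false → false (antecedent false ⇒ implication holds) = true
[1.2.4] NOT true = false
[1.2] false AND false AND false AND false = false
[1] false OR false = false
[2.1.2] true AND true = true
[2.1] false → true (antecedent false ⇒ implication holds) = true
[2.2] exactly-one(true, false) = true
[2.3] true AND true AND true AND true = true
[2] true AND true AND true = true
[root] false OR true = true
Overall: true → cleared

Cleared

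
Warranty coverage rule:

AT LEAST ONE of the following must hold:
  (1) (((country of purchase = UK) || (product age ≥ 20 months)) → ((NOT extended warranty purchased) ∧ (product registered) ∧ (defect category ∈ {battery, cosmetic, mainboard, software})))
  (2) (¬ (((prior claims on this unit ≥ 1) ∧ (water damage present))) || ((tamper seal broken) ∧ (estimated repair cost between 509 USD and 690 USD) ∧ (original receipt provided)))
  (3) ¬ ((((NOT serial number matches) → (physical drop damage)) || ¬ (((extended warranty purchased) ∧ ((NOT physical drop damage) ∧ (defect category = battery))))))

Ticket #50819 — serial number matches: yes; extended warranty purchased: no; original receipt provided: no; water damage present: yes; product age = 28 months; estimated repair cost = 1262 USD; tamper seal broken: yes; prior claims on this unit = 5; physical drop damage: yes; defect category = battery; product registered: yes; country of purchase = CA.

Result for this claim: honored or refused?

Atomic conditions:
  country of purchase = UK: CA == UK is false
  product age ≥ 20 months: 28 ≥ 20 is true
  NOT extended warranty purchased: no → true
  product registered: yes → true
  defect category ∈ {battery, cosmetic, mainboard, software}: battery is in the set → true
  prior claims on this unit ≥ 1: 5 ≥ 1 is true
  water damage present: yes → true
  tamper seal broken: yes → true
  estimated repair cost between 509 USD and 690 USD: 1262 in [509, 690] is false
  original receipt provided: no → false
  NOT serial number matches: yes → false
  physical drop damage: yes → true
  extended warranty purchased: no → false
  NOT physical drop damage: yes → false
  defect category = battery: battery == battery is true
Combine:
[1.1] false OR true = true
[1.2] true AND true AND true = true
[1] true → true = true
[2.1.1] true AND true = true
[2.1] NOT true = false
[2.2] true AND false AND false = false
[2] false OR false = false
[3.1.1] false → true (antecedent false ⇒ implication holds) = true
[3.1.2.1.2] false AND true = false
[3.1.2.1] false AND false = false
[3.1.2] NOT false = true
[3.1] true OR true = true
[3] NOT true = false
[root] true OR false OR false = true
Overall: true → honored

Honored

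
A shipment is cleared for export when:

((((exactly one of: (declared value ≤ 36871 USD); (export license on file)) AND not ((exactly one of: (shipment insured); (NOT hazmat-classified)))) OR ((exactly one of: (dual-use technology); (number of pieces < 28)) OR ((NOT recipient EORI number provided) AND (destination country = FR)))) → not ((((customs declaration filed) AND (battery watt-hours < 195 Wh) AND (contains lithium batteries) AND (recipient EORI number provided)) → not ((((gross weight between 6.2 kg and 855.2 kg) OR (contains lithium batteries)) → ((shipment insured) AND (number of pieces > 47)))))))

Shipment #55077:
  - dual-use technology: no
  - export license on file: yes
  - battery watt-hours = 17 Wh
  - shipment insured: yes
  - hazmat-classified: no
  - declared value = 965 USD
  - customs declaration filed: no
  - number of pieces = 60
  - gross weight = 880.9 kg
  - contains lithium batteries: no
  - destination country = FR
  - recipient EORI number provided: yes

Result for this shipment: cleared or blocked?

Atomic conditions:
  declared value ≤ 36871 USD: 965 ≤ 36871 is true
  export license on file: yes → true
  shipment insured: yes → true
  NOT hazmat-classified: no → true
  dual-use technology: no → false
  number of pieces < 28: 60 < 28 is false
  NOT recipient EORI number provided: yes → false
  destination country = FR: FR == FR is true
  customs declaration filed: no → false
  battery watt-hours < 195 Wh: 17 < 195 is true
  contains lithium batteries: no → false
  recipient EORI number provided: yes → true
  gross weight between 6.2 kg and 855.2 kg: 880.9 in [6.2, 855.2] is false
  number of pieces > 47: 60 > 47 is true
Combine:
[1.1.1] exactly-one(true, true) = false
[1.1.2.1] exactly-one(true, true) = false
[1.1.2] NOT false = true
[1.1] false AND true = false
[1.2.1] exactly-one(false, false) = false
[1.2.2] false AND true = false
[1.2] false OR false = false
[1] false OR false = false
[2.1.1] false AND true AND false AND true = false
[2.1.2.1.1] false OR false = false
[2.1.2.1.2] true AND true = true
[2.1.2.1] false → true (antecedent false ⇒ implication holds) = true
[2.1.2] NOT true = false
[2.1] false → false (antecedent false ⇒ implication holds) = true
[2] NOT true = false
[root] false → false (antecedent false ⇒ implication holds) = true
Overall: true → cleared

Cleared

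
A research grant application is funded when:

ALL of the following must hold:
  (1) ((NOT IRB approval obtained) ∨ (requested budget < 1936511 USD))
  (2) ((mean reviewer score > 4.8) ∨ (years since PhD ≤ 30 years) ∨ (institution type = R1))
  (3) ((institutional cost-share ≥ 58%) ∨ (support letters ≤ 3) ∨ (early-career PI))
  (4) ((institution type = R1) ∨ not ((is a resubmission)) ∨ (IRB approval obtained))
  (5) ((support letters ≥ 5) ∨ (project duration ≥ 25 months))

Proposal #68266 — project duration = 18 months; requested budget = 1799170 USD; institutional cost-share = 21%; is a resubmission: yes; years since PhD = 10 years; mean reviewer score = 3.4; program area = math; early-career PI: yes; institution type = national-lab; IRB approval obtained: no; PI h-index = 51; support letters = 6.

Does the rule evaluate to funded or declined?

Declined

Atomic conditions:
  NOT IRB approval obtained: no → true
  requested budget < 1936511 USD: 1799170 < 1936511 is true
  mean reviewer score > 4.8: 3.4 > 4.8 is false
  years since PhD ≤ 30 years: 10 ≤ 30 is true
  institution type = R1: national-lab == R1 is false
  institutional cost-share ≥ 58%: 21 ≥ 58 is false
  support letters ≤ 3: 6 ≤ 3 is false
  early-career PI: yes → true
  is a resubmission: yes → true
  IRB approval obtained: no → false
  support letters ≥ 5: 6 ≥ 5 is true
  project duration ≥ 25 months: 18 ≥ 25 is false
Combine:
[1] true OR true = true
[2] false OR true OR false = true
[3] false OR false OR true = true
[4.2] NOT true = false
[4] false OR false OR false = false
[5] true OR false = true
[root] true AND true AND true AND false AND true = false
Overall: false → declined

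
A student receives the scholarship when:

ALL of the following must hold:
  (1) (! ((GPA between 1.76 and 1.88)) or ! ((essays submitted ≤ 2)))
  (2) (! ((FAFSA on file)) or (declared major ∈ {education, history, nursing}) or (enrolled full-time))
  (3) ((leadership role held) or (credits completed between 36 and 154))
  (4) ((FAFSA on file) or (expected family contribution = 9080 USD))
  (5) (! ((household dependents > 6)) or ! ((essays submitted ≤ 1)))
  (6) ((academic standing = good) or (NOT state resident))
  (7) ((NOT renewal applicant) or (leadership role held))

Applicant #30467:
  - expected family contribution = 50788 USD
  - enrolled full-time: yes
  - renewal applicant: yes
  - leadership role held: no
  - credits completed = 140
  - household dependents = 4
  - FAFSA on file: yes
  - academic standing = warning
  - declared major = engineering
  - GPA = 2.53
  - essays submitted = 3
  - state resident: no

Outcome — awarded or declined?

Atomic conditions:
  GPA between 1.76 and 1.88: 2.53 in [1.76, 1.88] is false
  essays submitted ≤ 2: 3 ≤ 2 is false
  FAFSA on file: yes → true
  declared major ∈ {education, history, nursing}: engineering is not in the set → false
  enrolled full-time: yes → true
  leadership role held: no → false
  credits completed between 36 and 154: 140 in [36, 154] is true
  expected family contribution = 9080 USD: 50788 == 9080 is false
  household dependents > 6: 4 > 6 is false
  essays submitted ≤ 1: 3 ≤ 1 is false
  academic standing = good: warning == good is false
  NOT state resident: no → true
  NOT renewal applicant: yes → false
Combine:
[1.1] NOT false = true
[1.2] NOT false = true
[1] true OR true = true
[2.1] NOT true = false
[2] false OR false OR true = true
[3] false OR true = true
[4] true OR false = true
[5.1] NOT false = true
[5.2] NOT false = true
[5] true OR true = true
[6] false OR true = true
[7] false OR false = false
[root] true AND true AND true AND true AND true AND true AND false = false
Overall: false → declined

Declined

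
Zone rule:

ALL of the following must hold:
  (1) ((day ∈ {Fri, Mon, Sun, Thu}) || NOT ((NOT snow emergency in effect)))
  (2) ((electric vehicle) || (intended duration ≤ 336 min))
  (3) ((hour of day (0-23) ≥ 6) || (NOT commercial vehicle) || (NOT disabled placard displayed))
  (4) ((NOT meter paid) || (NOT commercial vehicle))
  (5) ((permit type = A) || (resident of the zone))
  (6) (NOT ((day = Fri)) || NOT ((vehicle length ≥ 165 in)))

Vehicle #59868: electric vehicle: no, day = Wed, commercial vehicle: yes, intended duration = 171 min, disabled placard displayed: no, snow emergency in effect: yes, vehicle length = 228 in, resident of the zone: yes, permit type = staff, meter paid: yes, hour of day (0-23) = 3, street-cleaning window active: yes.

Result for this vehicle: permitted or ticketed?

Atomic conditions:
  day ∈ {Fri, Mon, Sun, Thu}: Wed is not in the set → false
  NOT snow emergency in effect: yes → false
  electric vehicle: no → false
  intended duration ≤ 336 min: 171 ≤ 336 is true
  hour of day (0-23) ≥ 6: 3 ≥ 6 is false
  NOT commercial vehicle: yes → false
  NOT disabled placard displayed: no → true
  NOT meter paid: yes → false
  permit type = A: staff == A is false
  resident of the zone: yes → true
  day = Fri: Wed == Fri is false
  vehicle length ≥ 165 in: 228 ≥ 165 is true
Combine:
[1.2] NOT false = true
[1] false OR true = true
[2] false OR true = true
[3] false OR false OR true = true
[4] false OR false = false
[5] false OR true = true
[6.1] NOT false = true
[6.2] NOT true = false
[6] true OR false = true
[root] true AND true AND true AND false AND true AND true = false
Overall: false → ticketed

Ticketed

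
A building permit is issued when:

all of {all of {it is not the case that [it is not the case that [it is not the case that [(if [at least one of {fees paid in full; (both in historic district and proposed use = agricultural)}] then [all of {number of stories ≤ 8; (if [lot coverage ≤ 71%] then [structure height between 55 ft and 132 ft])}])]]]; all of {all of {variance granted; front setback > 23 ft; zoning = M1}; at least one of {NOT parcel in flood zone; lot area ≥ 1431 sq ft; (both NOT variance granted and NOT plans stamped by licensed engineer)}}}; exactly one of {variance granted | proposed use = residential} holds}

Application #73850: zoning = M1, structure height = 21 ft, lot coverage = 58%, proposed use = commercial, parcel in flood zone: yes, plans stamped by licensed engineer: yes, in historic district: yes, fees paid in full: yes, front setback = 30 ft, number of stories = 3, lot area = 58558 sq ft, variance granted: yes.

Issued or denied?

Atomic conditions:
  fees paid in full: yes → true
  in historic district: yes → true
  proposed use = agricultural: commercial == agricultural is false
  number of stories ≤ 8: 3 ≤ 8 is true
  lot coverage ≤ 71%: 58 ≤ 71 is true
  structure height between 55 ft and 132 ft: 21 in [55, 132] is false
  variance granted: yes → true
  front setback > 23 ft: 30 > 23 is true
  zoning = M1: M1 == M1 is true
  NOT parcel in flood zone: yes → false
  lot area ≥ 1431 sq ft: 58558 ≥ 1431 is true
  NOT variance granted: yes → false
  NOT plans stamped by licensed engineer: yes → false
  proposed use = residential: commercial == residential is false
Combine:
[1.1.1.1.1.1.2] true AND false = false
[1.1.1.1.1.1] true OR false = true
[1.1.1.1.1.2.2] true → false = false
[1.1.1.1.1.2] true AND false = false
[1.1.1.1.1] true → false = false
[1.1.1.1] NOT false = true
[1.1.1] NOT true = false
[1.1] NOT false = true
[1.2.1] true AND true AND true = true
[1.2.2.3] false AND false = false
[1.2.2] false OR true OR false = true
[1.2] true AND true = true
[1] true AND true = true
[2] exactly-one(true, false) = true
[root] true AND true = true
Overall: true → issued

Issued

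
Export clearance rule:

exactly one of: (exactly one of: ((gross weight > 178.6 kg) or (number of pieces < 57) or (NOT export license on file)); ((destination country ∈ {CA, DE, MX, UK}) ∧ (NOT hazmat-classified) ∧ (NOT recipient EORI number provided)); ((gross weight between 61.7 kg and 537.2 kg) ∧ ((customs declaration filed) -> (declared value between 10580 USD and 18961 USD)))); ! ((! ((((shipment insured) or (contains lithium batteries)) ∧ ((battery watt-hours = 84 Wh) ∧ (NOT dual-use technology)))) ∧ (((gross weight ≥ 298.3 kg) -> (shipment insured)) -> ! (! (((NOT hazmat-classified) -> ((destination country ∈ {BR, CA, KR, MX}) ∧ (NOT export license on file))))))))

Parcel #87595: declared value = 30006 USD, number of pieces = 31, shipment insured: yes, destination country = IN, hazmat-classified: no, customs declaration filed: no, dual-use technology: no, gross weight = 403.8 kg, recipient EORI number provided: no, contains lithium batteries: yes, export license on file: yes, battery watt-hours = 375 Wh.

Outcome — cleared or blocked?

Cleared

Atomic conditions:
  gross weight > 178.6 kg: 403.8 > 178.6 is true
  number of pieces < 57: 31 < 57 is true
  NOT export license on file: yes → false
  destination country ∈ {CA, DE, MX, UK}: IN is not in the set → false
  NOT hazmat-classified: no → true
  NOT recipient EORI number provided: no → true
  gross weight between 61.7 kg and 537.2 kg: 403.8 in [61.7, 537.2] is true
  customs declaration filed: no → false
  declared value between 10580 USD and 18961 USD: 30006 in [10580, 18961] is false
  shipment insured: yes → true
  contains lithium batteries: yes → true
  battery watt-hours = 84 Wh: 375 == 84 is false
  NOT dual-use technology: no → true
  gross weight ≥ 298.3 kg: 403.8 ≥ 298.3 is true
  destination country ∈ {BR, CA, KR, MX}: IN is not in the set → false
Combine:
[1.1] true OR true OR false = true
[1.2] false AND true AND true = false
[1.3.2] false → false (antecedent false ⇒ implication holds) = true
[1.3] true AND true = true
[1] exactly-one(true, false, true) = false
[2.1.1.1.1] true OR true = true
[2.1.1.1.2] false AND true = false
[2.1.1.1] true AND false = false
[2.1.1] NOT false = true
[2.1.2.1] true → true = true
[2.1.2.2.1.1.2] false AND false = false
[2.1.2.2.1.1] true → false = false
[2.1.2.2.1] NOT false = true
[2.1.2.2] NOT true = false
[2.1.2] true → false = false
[2.1] true AND false = false
[2] NOT false = true
[root] exactly-one(false, true) = true
Overall: true → cleared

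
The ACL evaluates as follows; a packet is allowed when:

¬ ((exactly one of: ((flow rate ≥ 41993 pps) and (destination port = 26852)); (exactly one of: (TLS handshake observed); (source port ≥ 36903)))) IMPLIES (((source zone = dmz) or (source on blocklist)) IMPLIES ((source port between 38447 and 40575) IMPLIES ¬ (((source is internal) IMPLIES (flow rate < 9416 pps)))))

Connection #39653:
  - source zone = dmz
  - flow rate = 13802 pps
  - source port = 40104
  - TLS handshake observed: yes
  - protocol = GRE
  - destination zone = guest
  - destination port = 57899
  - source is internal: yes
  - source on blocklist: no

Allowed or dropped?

Allowed

Atomic conditions:
  flow rate ≥ 41993 pps: 13802 ≥ 41993 is false
  destination port = 26852: 57899 == 26852 is false
  TLS handshake observed: yes → true
  source port ≥ 36903: 40104 ≥ 36903 is true
  source zone = dmz: dmz == dmz is true
  source on blocklist: no → false
  source port between 38447 and 40575: 40104 in [38447, 40575] is true
  source is internal: yes → true
  flow rate < 9416 pps: 13802 < 9416 is false
Combine:
[1.1.1] false AND false = false
[1.1.2] exactly-one(true, true) = false
[1.1] exactly-one(false, false) = false
[1] NOT false = true
[2.1] true OR false = true
[2.2.2.1] true → false = false
[2.2.2] NOT false = true
[2.2] true → true = true
[2] true → true = true
[root] true → true = true
Overall: true → allowed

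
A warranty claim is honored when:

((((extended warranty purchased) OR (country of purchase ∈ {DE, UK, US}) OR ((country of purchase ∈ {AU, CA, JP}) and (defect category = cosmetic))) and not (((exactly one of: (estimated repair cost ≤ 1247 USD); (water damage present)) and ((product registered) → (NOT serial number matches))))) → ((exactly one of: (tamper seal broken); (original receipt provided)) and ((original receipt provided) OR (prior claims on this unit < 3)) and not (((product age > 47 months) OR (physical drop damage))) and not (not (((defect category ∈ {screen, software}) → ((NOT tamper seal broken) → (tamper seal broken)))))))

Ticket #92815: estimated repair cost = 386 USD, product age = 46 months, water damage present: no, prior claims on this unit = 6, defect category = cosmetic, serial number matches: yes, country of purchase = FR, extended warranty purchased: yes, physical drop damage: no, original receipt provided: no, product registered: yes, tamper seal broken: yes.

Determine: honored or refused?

Refused

Atomic conditions:
  extended warranty purchased: yes → true
  country of purchase ∈ {DE, UK, US}: FR is not in the set → false
  country of purchase ∈ {AU, CA, JP}: FR is not in the set → false
  defect category = cosmetic: cosmetic == cosmetic is true
  estimated repair cost ≤ 1247 USD: 386 ≤ 1247 is true
  water damage present: no → false
  product registered: yes → true
  NOT serial number matches: yes → false
  tamper seal broken: yes → true
  original receipt provided: no → false
  prior claims on this unit < 3: 6 < 3 is false
  product age > 47 months: 46 > 47 is false
  physical drop damage: no → false
  defect category ∈ {screen, software}: cosmetic is not in the set → false
  NOT tamper seal broken: yes → false
Combine:
[1.1.3] false AND true = false
[1.1] true OR false OR false = true
[1.2.1.1] exactly-one(true, false) = true
[1.2.1.2] true → false = false
[1.2.1] true AND false = false
[1.2] NOT false = true
[1] true AND true = true
[2.1] exactly-one(true, false) = true
[2.2] false OR false = false
[2.3.1] false OR false = false
[2.3] NOT false = true
[2.4.1.1.2] false → true (antecedent false ⇒ implication holds) = true
[2.4.1.1] false → true (antecedent false ⇒ implication holds) = true
[2.4.1] NOT true = false
[2.4] NOT false = true
[2] true AND false AND true AND true = false
[root] true → false = false
Overall: false → refused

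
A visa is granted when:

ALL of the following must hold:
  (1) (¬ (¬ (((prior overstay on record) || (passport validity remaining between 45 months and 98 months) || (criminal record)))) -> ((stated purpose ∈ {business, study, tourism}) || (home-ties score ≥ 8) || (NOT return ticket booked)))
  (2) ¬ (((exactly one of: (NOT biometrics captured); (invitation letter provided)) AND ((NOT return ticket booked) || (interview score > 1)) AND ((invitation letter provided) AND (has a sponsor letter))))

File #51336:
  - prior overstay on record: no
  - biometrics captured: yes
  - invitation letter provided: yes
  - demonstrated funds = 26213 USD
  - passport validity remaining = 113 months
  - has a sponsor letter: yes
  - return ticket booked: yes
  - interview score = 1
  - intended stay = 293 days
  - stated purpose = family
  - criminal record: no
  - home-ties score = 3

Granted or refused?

Atomic conditions:
  prior overstay on record: no → false
  passport validity remaining between 45 months and 98 months: 113 in [45, 98] is false
  criminal record: no → false
  stated purpose ∈ {business, study, tourism}: family is not in the set → false
  home-ties score ≥ 8: 3 ≥ 8 is false
  NOT return ticket booked: yes → false
  NOT biometrics captured: yes → false
  invitation letter provided: yes → true
  interview score > 1: 1 > 1 is false
  has a sponsor letter: yes → true
Combine:
[1.1.1.1] false OR false OR false = false
[1.1.1] NOT false = true
[1.1] NOT true = false
[1.2] false OR false OR false = false
[1] false → false (antecedent false ⇒ implication holds) = true
[2.1.1] exactly-one(false, true) = true
[2.1.2] false OR false = false
[2.1.3] true AND true = true
[2.1] true AND false AND true = false
[2] NOT false = true
[root] true AND true = true
Overall: true → granted

Granted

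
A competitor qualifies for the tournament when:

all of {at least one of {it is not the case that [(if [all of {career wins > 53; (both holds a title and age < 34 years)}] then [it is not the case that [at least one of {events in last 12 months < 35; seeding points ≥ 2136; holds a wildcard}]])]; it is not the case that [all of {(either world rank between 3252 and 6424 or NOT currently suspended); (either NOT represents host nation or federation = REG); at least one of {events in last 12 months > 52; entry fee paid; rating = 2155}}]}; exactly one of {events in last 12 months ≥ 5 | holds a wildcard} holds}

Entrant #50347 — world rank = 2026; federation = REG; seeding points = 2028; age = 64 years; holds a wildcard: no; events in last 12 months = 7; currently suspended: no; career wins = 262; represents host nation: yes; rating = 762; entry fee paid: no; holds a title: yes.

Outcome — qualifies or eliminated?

Qualifies

Atomic conditions:
  career wins > 53: 262 > 53 is true
  holds a title: yes → true
  age < 34 years: 64 < 34 is false
  events in last 12 months < 35: 7 < 35 is true
  seeding points ≥ 2136: 2028 ≥ 2136 is false
  holds a wildcard: no → false
  world rank between 3252 and 6424: 2026 in [3252, 6424] is false
  NOT currently suspended: no → true
  NOT represents host nation: yes → false
  federation = REG: REG == REG is true
  events in last 12 months > 52: 7 > 52 is false
  entry fee paid: no → false
  rating = 2155: 762 == 2155 is false
  events in last 12 months ≥ 5: 7 ≥ 5 is true
Combine:
[1.1.1.1.2] true AND false = false
[1.1.1.1] true AND false = false
[1.1.1.2.1] true OR false OR false = true
[1.1.1.2] NOT true = false
[1.1.1] false → false (antecedent false ⇒ implication holds) = true
[1.1] NOT true = false
[1.2.1.1] false OR true = true
[1.2.1.2] false OR true = true
[1.2.1.3] false OR false OR false = false
[1.2.1] true AND true AND false = false
[1.2] NOT false = true
[1] false OR true = true
[2] exactly-one(true, false) = true
[root] true AND true = true
Overall: true → qualifies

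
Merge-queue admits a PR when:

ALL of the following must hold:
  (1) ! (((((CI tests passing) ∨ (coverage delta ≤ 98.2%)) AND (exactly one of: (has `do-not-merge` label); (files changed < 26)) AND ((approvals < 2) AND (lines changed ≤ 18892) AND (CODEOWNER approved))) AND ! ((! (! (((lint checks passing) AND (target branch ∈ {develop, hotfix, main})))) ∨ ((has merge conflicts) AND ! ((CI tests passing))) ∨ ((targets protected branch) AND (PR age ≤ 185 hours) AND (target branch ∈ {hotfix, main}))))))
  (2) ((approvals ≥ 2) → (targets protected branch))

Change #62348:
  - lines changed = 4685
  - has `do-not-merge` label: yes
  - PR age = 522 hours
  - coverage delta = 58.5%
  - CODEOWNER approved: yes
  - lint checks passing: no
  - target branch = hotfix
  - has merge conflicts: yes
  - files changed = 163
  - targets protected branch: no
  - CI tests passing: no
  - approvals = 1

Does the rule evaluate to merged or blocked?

Atomic conditions:
  CI tests passing: no → false
  coverage delta ≤ 98.2%: 58.5 ≤ 98.2 is true
  has `do-not-merge` label: yes → true
  files changed < 26: 163 < 26 is false
  approvals < 2: 1 < 2 is true
  lines changed ≤ 18892: 4685 ≤ 18892 is true
  CODEOWNER approved: yes → true
  lint checks passing: no → false
  target branch ∈ {develop, hotfix, main}: hotfix is in the set → true
  has merge conflicts: yes → true
  targets protected branch: no → false
  PR age ≤ 185 hours: 522 ≤ 185 is false
  target branch ∈ {hotfix, main}: hotfix is in the set → true
  approvals ≥ 2: 1 ≥ 2 is false
Combine:
[1.1.1.1] false OR true = true
[1.1.1.2] exactly-one(true, false) = true
[1.1.1.3] true AND true AND true = true
[1.1.1] true AND true AND true = true
[1.1.2.1.1.1.1] false AND true = false
[1.1.2.1.1.1] NOT false = true
[1.1.2.1.1] NOT true = false
[1.1.2.1.2.2] NOT false = true
[1.1.2.1.2] true AND true = true
[1.1.2.1.3] false AND false AND true = false
[1.1.2.1] false OR true OR false = true
[1.1.2] NOT true = false
[1.1] true AND false = false
[1] NOT false = true
[2] false → false (antecedent false ⇒ implication holds) = true
[root] true AND true = true
Overall: true → merged

Merged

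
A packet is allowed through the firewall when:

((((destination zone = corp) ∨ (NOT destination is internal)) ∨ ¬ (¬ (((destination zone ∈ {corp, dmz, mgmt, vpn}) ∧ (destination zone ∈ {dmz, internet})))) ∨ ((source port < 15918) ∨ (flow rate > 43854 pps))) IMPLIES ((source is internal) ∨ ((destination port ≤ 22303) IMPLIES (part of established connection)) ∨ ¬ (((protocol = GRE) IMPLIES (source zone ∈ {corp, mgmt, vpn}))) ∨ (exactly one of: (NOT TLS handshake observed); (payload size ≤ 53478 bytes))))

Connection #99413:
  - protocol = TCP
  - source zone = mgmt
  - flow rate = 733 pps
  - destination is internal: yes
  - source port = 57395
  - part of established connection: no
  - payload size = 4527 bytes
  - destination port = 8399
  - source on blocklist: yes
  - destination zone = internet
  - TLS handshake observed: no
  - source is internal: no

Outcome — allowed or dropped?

Allowed

Atomic conditions:
  destination zone = corp: internet == corp is false
  NOT destination is internal: yes → false
  destination zone ∈ {corp, dmz, mgmt, vpn}: internet is not in the set → false
  destination zone ∈ {dmz, internet}: internet is in the set → true
  source port < 15918: 57395 < 15918 is false
  flow rate > 43854 pps: 733 > 43854 is false
  source is internal: no → false
  destination port ≤ 22303: 8399 ≤ 22303 is true
  part of established connection: no → false
  protocol = GRE: TCP == GRE is false
  source zone ∈ {corp, mgmt, vpn}: mgmt is in the set → true
  NOT TLS handshake observed: no → true
  payload size ≤ 53478 bytes: 4527 ≤ 53478 is true
Combine:
[1.1] false OR false = false
[1.2.1.1] false AND true = false
[1.2.1] NOT false = true
[1.2] NOT true = false
[1.3] false OR false = false
[1] false OR false OR false = false
[2.2] true → false = false
[2.3.1] false → true (antecedent false ⇒ implication holds) = true
[2.3] NOT true = false
[2.4] exactly-one(true, true) = false
[2] false OR false OR false OR false = false
[root] false → false (antecedent false ⇒ implication holds) = true
Overall: true → allowed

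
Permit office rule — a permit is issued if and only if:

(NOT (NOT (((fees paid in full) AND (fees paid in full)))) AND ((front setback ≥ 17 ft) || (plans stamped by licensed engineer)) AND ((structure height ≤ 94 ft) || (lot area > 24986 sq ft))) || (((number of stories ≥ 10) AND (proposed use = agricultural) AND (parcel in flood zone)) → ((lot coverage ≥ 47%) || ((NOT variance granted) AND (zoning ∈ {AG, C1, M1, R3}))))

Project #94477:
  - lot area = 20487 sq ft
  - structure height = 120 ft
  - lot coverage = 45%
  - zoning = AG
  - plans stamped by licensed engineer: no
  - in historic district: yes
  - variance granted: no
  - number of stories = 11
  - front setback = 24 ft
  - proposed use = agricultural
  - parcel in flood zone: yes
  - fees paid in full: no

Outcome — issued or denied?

Issued

Atomic conditions:
  fees paid in full: no → false
  front setback ≥ 17 ft: 24 ≥ 17 is true
  plans stamped by licensed engineer: no → false
  structure height ≤ 94 ft: 120 ≤ 94 is false
  lot area > 24986 sq ft: 20487 > 24986 is false
  number of stories ≥ 10: 11 ≥ 10 is true
  proposed use = agricultural: agricultural == agricultural is true
  parcel in flood zone: yes → true
  lot coverage ≥ 47%: 45 ≥ 47 is false
  NOT variance granted: no → true
  zoning ∈ {AG, C1, M1, R3}: AG is in the set → true
Combine:
[1.1.1.1] false AND false = false
[1.1.1] NOT false = true
[1.1] NOT true = false
[1.2] true OR false = true
[1.3] false OR false = false
[1] false AND true AND false = false
[2.1] true AND true AND true = true
[2.2.2] true AND true = true
[2.2] false OR true = true
[2] true → true = true
[root] false OR true = true
Overall: true → issued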